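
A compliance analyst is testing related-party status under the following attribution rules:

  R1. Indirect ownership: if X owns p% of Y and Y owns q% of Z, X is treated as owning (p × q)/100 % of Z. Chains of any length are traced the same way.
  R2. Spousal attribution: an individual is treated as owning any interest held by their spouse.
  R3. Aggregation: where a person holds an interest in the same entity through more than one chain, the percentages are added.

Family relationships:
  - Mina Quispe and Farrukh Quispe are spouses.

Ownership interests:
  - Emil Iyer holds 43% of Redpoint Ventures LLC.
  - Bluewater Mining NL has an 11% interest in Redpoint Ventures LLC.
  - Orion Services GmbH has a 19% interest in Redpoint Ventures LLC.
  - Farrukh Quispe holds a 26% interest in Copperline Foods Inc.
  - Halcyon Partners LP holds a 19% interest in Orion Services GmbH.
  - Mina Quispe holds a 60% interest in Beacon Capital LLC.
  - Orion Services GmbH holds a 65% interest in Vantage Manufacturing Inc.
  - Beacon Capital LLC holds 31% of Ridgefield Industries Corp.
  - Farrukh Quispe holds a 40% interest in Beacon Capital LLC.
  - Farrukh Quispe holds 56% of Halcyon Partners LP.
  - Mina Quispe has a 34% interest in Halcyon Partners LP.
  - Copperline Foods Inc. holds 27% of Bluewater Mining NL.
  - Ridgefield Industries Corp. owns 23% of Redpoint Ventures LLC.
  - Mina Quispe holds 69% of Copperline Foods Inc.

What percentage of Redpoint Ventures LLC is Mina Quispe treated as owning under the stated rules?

By spousal attribution (R2), Mina Quispe is treated as also owning Farrukh Quispe's interest in Beacon Capital LLC, giving 60% + 40% = 100%.
By spousal attribution (R2), Mina Quispe is treated as also owning Farrukh Quispe's interest in Copperline Foods Inc, giving 69% + 26% = 95%.
By spousal attribution (R2), Mina Quispe is treated as also owning Farrukh Quispe's interest in Halcyon Partners LP, giving 34% + 56% = 90%.
Chain via Beacon Capital LLC → Ridgefield Industries Corp. (R1): 100% × 31% × 23% = 7.13% of Redpoint Ventures LLC.
Chain via Copperline Foods Inc. → Bluewater Mining NL (R1): 95% × 27% × 11% = 2.8215% of Redpoint Ventures LLC.
Chain via Halcyon Partners LP → Orion Services GmbH (R1): 90% × 19% × 19% = 3.249% of Redpoint Ventures LLC.
Aggregating (R3): 7.13% + 2.8215% + 3.249% = 13.2005%.

13.2005%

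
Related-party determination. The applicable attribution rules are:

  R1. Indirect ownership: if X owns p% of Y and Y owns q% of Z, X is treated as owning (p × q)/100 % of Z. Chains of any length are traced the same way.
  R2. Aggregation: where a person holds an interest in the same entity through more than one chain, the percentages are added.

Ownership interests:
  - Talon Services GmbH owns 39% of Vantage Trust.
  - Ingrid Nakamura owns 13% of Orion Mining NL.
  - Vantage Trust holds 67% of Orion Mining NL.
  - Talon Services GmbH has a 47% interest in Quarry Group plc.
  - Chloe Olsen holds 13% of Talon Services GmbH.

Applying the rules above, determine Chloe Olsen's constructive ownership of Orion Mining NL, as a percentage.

3.3969%

Chain via Talon Services GmbH → Vantage Trust (R1): 13% × 39% × 67% = 3.3969% of Orion Mining NL.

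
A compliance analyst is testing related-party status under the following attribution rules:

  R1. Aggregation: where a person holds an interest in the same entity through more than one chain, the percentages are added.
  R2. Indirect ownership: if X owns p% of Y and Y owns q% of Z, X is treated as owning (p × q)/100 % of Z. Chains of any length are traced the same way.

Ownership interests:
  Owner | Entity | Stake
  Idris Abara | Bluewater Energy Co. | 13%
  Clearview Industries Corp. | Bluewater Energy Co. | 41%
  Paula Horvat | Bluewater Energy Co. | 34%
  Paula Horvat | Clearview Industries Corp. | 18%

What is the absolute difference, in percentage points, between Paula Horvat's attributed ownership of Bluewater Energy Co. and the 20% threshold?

Chain via Clearview Industries Corp. (R2): 18% × 41% = 7.38% of Bluewater Energy Co.
Direct interest in Bluewater Energy Co: 34%.
Aggregating (R1): 7.38% + 34% = 41.38%.
41.38% exceeds the 20% threshold by 21.38 percentage points.

21.38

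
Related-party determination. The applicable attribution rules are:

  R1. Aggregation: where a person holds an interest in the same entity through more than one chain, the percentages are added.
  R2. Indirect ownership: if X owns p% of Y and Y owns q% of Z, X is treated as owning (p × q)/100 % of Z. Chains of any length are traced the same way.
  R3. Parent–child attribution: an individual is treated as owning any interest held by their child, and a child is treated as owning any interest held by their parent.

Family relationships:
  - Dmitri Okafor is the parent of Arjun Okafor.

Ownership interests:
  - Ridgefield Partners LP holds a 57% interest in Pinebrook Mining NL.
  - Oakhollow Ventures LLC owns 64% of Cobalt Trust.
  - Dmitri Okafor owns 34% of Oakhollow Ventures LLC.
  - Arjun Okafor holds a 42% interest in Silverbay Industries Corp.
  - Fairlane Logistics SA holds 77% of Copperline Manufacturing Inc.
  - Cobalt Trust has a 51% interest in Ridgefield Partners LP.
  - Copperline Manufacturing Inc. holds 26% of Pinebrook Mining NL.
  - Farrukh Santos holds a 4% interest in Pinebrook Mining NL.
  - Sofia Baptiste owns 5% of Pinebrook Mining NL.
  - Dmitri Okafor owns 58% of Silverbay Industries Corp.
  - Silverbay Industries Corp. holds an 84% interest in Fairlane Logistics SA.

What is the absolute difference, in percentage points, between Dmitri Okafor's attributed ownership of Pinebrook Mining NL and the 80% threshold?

56.857568

By parent–child attribution (R3), Dmitri Okafor is treated as also owning Arjun Okafor's interest in Silverbay Industries Corp, giving 58% + 42% = 100%.
Chain via Oakhollow Ventures LLC → Cobalt Trust → Ridgefield Partners LP (R2): 34% × 64% × 51% × 57% = 6.325632% of Pinebrook Mining NL.
Chain via Silverbay Industries Corp. → Fairlane Logistics SA → Copperline Manufacturing Inc. (R2): 100% × 84% × 77% × 26% = 16.8168% of Pinebrook Mining NL.
Aggregating (R1): 6.325632% + 16.8168% = 23.142432%.
23.142432% falls short of the 80% threshold by 56.857568 percentage points.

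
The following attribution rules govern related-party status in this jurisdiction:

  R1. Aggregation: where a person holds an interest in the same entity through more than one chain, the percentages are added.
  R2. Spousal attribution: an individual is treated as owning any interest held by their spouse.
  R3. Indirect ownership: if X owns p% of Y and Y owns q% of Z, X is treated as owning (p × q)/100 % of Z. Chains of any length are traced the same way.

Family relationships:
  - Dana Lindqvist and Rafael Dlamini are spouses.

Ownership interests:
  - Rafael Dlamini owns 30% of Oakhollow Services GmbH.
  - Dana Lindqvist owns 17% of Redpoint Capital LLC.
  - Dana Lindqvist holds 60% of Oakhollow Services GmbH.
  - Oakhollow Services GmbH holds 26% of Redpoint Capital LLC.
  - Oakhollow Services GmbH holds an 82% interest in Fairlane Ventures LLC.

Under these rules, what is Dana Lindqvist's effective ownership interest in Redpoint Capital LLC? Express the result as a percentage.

By spousal attribution (R2), Dana Lindqvist is treated as also owning Rafael Dlamini's interest in Oakhollow Services GmbH, giving 60% + 30% = 90%.
Chain via Oakhollow Services GmbH (R3): 90% × 26% = 23.4% of Redpoint Capital LLC.
Direct interest in Redpoint Capital LLC: 17%.
Aggregating (R1): 23.4% + 17% = 40.4%.

40.4%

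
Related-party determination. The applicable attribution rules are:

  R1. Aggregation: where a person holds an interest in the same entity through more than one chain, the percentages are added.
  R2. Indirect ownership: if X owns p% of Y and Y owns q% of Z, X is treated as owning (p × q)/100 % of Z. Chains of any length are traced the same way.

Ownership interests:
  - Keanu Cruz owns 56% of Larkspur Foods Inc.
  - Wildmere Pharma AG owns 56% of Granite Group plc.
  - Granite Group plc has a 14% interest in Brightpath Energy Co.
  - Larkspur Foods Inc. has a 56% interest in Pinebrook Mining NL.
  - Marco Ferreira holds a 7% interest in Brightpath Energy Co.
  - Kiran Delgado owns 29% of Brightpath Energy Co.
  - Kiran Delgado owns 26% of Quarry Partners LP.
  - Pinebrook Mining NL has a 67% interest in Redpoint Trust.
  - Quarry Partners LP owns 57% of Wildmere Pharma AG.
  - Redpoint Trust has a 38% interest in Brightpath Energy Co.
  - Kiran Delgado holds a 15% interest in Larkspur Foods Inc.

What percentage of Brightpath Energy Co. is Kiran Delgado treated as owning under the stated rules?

Chain via Larkspur Foods Inc. → Pinebrook Mining NL → Redpoint Trust (R2): 15% × 56% × 67% × 38% = 2.13864% of Brightpath Energy Co.
Chain via Quarry Partners LP → Wildmere Pharma AG → Granite Group plc (R2): 26% × 57% × 56% × 14% = 1.161888% of Brightpath Energy Co.
Direct interest in Brightpath Energy Co: 29%.
Aggregating (R1): 2.13864% + 1.161888% + 29% = 32.300528%.

32.300528%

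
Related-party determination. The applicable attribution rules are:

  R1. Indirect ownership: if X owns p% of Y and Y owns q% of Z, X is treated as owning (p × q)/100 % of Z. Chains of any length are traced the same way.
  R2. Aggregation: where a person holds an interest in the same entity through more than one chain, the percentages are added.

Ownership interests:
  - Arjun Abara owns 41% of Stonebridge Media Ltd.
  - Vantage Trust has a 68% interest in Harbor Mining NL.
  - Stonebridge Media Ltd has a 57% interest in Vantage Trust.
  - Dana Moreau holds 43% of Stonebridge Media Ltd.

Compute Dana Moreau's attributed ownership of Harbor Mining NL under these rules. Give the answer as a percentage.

Chain via Stonebridge Media Ltd → Vantage Trust (R1): 43% × 57% × 68% = 16.6668% of Harbor Mining NL.

16.6668%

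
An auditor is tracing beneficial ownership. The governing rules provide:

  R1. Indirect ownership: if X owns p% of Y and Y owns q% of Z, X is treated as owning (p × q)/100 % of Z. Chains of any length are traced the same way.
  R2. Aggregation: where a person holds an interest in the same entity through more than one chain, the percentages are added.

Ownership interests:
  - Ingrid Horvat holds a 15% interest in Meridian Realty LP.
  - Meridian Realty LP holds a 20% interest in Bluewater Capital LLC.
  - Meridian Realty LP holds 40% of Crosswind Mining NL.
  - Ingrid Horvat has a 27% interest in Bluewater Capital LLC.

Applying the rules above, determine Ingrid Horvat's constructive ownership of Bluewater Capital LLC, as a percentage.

Chain via Meridian Realty LP (R1): 15% × 20% = 3% of Bluewater Capital LLC.
Direct interest in Bluewater Capital LLC: 27%.
Aggregating (R2): 3% + 27% = 30%.

30%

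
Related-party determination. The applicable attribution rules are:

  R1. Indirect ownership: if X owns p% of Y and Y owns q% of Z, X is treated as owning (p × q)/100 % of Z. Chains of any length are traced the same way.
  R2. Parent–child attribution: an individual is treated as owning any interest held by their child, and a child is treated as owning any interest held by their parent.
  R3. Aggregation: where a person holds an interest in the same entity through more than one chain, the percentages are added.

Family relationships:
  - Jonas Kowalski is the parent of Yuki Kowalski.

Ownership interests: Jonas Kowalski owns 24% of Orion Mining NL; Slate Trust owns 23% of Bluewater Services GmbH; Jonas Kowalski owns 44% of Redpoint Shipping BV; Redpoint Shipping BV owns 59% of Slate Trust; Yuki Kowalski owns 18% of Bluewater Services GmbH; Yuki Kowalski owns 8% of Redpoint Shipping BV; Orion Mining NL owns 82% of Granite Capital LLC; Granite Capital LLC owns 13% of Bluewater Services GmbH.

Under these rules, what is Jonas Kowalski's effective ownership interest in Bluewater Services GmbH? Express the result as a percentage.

By parent–child attribution (R2), Jonas Kowalski is treated as also owning Yuki Kowalski's interest in Redpoint Shipping BV, giving 44% + 8% = 52%.
By parent–child attribution (R2), Jonas Kowalski is treated as owning Yuki Kowalski's 18% interest in Bluewater Services GmbH.
Chain via Orion Mining NL → Granite Capital LLC (R1): 24% × 82% × 13% = 2.5584% of Bluewater Services GmbH.
Chain via Redpoint Shipping BV → Slate Trust (R1): 52% × 59% × 23% = 7.0564% of Bluewater Services GmbH.
Direct interest in Bluewater Services GmbH: 18%.
Aggregating (R3): 2.5584% + 7.0564% + 18% = 27.6148%.

27.6148%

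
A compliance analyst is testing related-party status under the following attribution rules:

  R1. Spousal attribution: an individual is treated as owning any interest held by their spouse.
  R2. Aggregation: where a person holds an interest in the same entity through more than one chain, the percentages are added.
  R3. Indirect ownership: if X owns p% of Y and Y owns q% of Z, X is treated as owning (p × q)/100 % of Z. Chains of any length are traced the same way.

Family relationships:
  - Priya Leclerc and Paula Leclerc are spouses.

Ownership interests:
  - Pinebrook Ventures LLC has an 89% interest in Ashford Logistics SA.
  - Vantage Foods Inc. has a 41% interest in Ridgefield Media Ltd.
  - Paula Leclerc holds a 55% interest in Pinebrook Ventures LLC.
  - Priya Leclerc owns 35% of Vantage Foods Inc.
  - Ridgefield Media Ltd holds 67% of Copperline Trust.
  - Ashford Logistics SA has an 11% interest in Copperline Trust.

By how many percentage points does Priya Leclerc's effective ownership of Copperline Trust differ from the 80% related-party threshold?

65.001

By spousal attribution (R1), Priya Leclerc is treated as owning Paula Leclerc's 55% interest in Pinebrook Ventures LLC.
Chain via Vantage Foods Inc. → Ridgefield Media Ltd (R3): 35% × 41% × 67% = 9.6145% of Copperline Trust.
Chain via Pinebrook Ventures LLC → Ashford Logistics SA (R3): 55% × 89% × 11% = 5.3845% of Copperline Trust.
Aggregating (R2): 9.6145% + 5.3845% = 14.999%.
14.999% falls short of the 80% threshold by 65.001 percentage points.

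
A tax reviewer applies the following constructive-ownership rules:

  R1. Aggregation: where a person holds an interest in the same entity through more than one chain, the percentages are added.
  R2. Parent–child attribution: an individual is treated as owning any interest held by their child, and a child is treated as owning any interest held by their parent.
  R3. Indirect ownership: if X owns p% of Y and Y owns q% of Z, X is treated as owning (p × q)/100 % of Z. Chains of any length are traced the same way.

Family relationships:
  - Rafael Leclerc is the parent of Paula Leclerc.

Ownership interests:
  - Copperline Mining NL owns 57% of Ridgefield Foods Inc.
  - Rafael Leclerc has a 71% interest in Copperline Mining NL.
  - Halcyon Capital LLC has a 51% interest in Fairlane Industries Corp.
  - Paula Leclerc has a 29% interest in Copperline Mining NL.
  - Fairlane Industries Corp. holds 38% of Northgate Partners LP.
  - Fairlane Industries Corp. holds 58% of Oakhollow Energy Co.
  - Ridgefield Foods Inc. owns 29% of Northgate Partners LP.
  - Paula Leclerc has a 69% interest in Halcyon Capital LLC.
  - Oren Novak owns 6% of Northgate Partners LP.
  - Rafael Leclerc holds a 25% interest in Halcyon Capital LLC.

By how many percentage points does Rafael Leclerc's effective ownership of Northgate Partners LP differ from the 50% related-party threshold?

15.2528

By parent–child attribution (R2), Rafael Leclerc is treated as also owning Paula Leclerc's interest in Halcyon Capital LLC, giving 25% + 69% = 94%.
By parent–child attribution (R2), Rafael Leclerc is treated as also owning Paula Leclerc's interest in Copperline Mining NL, giving 71% + 29% = 100%.
Chain via Halcyon Capital LLC → Fairlane Industries Corp. (R3): 94% × 51% × 38% = 18.2172% of Northgate Partners LP.
Chain via Copperline Mining NL → Ridgefield Foods Inc. (R3): 100% × 57% × 29% = 16.53% of Northgate Partners LP.
Aggregating (R1): 18.2172% + 16.53% = 34.7472%.
34.7472% falls short of the 50% threshold by 15.2528 percentage points.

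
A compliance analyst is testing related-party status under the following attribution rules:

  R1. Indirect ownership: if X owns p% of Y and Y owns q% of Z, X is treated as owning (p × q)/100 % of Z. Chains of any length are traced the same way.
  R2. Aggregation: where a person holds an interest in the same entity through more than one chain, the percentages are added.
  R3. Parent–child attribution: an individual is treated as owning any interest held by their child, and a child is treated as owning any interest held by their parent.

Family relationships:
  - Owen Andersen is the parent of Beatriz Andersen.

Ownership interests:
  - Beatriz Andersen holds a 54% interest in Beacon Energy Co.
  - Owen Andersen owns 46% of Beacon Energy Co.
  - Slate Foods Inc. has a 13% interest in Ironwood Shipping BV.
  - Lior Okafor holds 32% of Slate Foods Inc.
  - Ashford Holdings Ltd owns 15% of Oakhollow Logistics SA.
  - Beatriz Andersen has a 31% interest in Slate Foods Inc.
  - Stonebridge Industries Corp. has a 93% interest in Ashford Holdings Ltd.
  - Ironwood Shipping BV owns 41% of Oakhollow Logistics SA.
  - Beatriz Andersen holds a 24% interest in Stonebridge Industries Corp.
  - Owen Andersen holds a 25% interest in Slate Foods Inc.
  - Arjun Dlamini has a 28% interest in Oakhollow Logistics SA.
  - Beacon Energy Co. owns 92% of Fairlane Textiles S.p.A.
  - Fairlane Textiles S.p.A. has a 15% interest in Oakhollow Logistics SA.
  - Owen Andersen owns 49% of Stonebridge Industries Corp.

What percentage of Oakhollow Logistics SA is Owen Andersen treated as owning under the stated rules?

By parent–child attribution (R3), Owen Andersen is treated as also owning Beatriz Andersen's interest in Slate Foods Inc, giving 25% + 31% = 56%.
By parent–child attribution (R3), Owen Andersen is treated as also owning Beatriz Andersen's interest in Stonebridge Industries Corp, giving 49% + 24% = 73%.
By parent–child attribution (R3), Owen Andersen is treated as also owning Beatriz Andersen's interest in Beacon Energy Co, giving 46% + 54% = 100%.
Chain via Slate Foods Inc. → Ironwood Shipping BV (R1): 56% × 13% × 41% = 2.9848% of Oakhollow Logistics SA.
Chain via Stonebridge Industries Corp. → Ashford Holdings Ltd (R1): 73% × 93% × 15% = 10.1835% of Oakhollow Logistics SA.
Chain via Beacon Energy Co. → Fairlane Textiles S.p.A. (R1): 100% × 92% × 15% = 13.8% of Oakhollow Logistics SA.
Aggregating (R2): 2.9848% + 10.1835% + 13.8% = 26.9683%.

26.9683%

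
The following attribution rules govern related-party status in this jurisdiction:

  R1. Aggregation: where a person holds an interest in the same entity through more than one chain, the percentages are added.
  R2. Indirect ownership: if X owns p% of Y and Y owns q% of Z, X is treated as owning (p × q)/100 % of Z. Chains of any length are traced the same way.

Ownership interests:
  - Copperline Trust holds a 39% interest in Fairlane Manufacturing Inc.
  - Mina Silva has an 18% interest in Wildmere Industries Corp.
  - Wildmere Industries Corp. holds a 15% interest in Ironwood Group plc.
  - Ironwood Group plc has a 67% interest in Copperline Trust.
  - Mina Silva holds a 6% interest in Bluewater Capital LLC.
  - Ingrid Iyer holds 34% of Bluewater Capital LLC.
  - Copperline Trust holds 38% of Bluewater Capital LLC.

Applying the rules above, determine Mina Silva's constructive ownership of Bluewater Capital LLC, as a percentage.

Chain via Wildmere Industries Corp. → Ironwood Group plc → Copperline Trust (R2): 18% × 15% × 67% × 38% = 0.68742% of Bluewater Capital LLC.
Direct interest in Bluewater Capital LLC: 6%.
Aggregating (R1): 0.68742% + 6% = 6.68742%.

6.68742%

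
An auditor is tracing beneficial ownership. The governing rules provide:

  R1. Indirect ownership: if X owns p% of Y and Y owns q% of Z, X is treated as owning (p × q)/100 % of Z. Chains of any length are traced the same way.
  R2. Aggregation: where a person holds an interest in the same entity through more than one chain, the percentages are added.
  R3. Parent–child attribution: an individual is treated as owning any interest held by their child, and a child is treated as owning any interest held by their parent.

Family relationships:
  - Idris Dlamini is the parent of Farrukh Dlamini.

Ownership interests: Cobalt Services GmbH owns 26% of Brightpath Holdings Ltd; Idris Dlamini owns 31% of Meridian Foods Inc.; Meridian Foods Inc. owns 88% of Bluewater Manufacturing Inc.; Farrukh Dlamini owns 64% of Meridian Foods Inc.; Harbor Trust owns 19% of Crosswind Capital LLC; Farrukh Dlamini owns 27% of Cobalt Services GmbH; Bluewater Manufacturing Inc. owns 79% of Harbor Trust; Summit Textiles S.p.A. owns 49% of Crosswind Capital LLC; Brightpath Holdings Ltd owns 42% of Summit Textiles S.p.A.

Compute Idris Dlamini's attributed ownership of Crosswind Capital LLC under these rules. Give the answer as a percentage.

13.993076%

By parent–child attribution (R3), Idris Dlamini is treated as also owning Farrukh Dlamini's interest in Meridian Foods Inc, giving 31% + 64% = 95%.
By parent–child attribution (R3), Idris Dlamini is treated as owning Farrukh Dlamini's 27% interest in Cobalt Services GmbH.
Chain via Meridian Foods Inc. → Bluewater Manufacturing Inc. → Harbor Trust (R1): 95% × 88% × 79% × 19% = 12.54836% of Crosswind Capital LLC.
Chain via Cobalt Services GmbH → Brightpath Holdings Ltd → Summit Textiles S.p.A. (R1): 27% × 26% × 42% × 49% = 1.444716% of Crosswind Capital LLC.
Aggregating (R2): 12.54836% + 1.444716% = 13.993076%.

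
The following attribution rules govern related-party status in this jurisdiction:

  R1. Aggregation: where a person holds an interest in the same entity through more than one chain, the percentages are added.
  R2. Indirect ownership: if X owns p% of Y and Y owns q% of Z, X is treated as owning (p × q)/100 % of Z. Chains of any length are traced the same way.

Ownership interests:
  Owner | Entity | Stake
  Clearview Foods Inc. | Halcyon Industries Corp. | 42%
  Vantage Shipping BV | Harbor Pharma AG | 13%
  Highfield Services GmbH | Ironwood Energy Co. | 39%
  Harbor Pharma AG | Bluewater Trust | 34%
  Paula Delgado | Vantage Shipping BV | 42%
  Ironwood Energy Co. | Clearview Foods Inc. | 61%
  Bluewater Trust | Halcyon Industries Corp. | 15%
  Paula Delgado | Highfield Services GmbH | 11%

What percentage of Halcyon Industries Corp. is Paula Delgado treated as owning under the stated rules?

Chain via Vantage Shipping BV → Harbor Pharma AG → Bluewater Trust (R2): 42% × 13% × 34% × 15% = 0.27846% of Halcyon Industries Corp.
Chain via Highfield Services GmbH → Ironwood Energy Co. → Clearview Foods Inc. (R2): 11% × 39% × 61% × 42% = 1.099098% of Halcyon Industries Corp.
Aggregating (R1): 0.27846% + 1.099098% = 1.377558%.

1.377558%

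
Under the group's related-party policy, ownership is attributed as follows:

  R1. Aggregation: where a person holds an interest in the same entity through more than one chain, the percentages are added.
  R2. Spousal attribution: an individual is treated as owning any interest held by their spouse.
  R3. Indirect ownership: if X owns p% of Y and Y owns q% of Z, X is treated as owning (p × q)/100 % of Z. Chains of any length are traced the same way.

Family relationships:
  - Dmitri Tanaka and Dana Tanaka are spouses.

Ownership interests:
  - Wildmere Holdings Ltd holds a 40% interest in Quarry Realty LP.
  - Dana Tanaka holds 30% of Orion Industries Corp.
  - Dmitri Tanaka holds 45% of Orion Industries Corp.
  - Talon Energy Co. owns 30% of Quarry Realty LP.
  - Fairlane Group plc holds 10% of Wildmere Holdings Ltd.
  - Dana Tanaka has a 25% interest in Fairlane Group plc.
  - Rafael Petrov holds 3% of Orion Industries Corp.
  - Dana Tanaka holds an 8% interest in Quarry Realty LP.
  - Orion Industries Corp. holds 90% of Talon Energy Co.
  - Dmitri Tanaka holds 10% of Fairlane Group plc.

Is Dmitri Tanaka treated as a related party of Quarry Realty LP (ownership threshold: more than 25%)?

Yes

By spousal attribution (R2), Dmitri Tanaka is treated as also owning Dana Tanaka's interest in Orion Industries Corp, giving 45% + 30% = 75%.
By spousal attribution (R2), Dmitri Tanaka is treated as also owning Dana Tanaka's interest in Fairlane Group plc, giving 10% + 25% = 35%.
By spousal attribution (R2), Dmitri Tanaka is treated as owning Dana Tanaka's 8% interest in Quarry Realty LP.
Chain via Orion Industries Corp. → Talon Energy Co. (R3): 75% × 90% × 30% = 20.25% of Quarry Realty LP.
Chain via Fairlane Group plc → Wildmere Holdings Ltd (R3): 35% × 10% × 40% = 1.4% of Quarry Realty LP.
Direct interest in Quarry Realty LP: 8%.
Aggregating (R1): 20.25% + 1.4% + 8% = 29.65%.
29.65% exceeds the 25% threshold, so Dmitri is a related party to Quarry Realty LP.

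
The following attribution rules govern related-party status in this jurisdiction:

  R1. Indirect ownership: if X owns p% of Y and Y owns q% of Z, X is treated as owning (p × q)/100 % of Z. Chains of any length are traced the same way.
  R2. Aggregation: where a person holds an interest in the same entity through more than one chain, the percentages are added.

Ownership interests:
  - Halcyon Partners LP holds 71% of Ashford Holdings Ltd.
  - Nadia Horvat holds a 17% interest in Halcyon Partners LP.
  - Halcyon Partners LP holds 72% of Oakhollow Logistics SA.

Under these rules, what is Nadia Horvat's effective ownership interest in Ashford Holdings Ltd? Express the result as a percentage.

12.07%

Chain via Halcyon Partners LP (R1): 17% × 71% = 12.07% of Ashford Holdings Ltd.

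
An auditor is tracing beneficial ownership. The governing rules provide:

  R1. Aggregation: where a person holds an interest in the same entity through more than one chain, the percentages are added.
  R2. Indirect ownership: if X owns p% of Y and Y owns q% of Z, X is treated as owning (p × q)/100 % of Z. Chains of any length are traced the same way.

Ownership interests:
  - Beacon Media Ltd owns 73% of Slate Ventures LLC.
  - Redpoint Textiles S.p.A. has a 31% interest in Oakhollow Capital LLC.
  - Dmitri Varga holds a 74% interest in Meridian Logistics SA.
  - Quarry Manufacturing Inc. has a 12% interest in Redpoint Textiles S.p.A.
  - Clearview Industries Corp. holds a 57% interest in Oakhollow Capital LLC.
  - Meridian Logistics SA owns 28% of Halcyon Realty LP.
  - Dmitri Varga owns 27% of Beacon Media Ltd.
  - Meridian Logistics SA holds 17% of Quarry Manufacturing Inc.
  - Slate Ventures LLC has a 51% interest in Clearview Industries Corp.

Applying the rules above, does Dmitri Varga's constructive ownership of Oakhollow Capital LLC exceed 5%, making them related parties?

Yes

Chain via Beacon Media Ltd → Slate Ventures LLC → Clearview Industries Corp. (R2): 27% × 73% × 51% × 57% = 5.729697% of Oakhollow Capital LLC.
Chain via Meridian Logistics SA → Quarry Manufacturing Inc. → Redpoint Textiles S.p.A. (R2): 74% × 17% × 12% × 31% = 0.467976% of Oakhollow Capital LLC.
Aggregating (R1): 5.729697% + 0.467976% = 6.197673%.
6.197673% exceeds the 5% threshold, so Dmitri is a related party to Oakhollow Capital LLC.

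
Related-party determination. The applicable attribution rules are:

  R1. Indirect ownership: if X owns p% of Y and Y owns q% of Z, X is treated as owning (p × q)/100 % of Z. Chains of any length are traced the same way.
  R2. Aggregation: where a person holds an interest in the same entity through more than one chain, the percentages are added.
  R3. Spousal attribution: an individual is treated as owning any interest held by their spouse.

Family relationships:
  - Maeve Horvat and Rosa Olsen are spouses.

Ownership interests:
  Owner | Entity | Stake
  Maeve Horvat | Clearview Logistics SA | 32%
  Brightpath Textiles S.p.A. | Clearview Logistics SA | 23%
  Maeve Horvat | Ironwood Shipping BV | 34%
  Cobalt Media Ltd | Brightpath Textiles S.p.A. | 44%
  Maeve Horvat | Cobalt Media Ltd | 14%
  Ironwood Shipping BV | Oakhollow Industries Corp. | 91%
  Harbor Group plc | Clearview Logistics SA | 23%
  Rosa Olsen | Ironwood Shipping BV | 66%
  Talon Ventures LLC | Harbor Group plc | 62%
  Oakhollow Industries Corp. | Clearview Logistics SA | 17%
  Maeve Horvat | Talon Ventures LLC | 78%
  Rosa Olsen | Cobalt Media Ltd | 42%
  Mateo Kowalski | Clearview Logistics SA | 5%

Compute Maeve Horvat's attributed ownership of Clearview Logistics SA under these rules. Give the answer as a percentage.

By spousal attribution (R3), Maeve Horvat is treated as also owning Rosa Olsen's interest in Cobalt Media Ltd, giving 14% + 42% = 56%.
By spousal attribution (R3), Maeve Horvat is treated as also owning Rosa Olsen's interest in Ironwood Shipping BV, giving 34% + 66% = 100%.
Chain via Cobalt Media Ltd → Brightpath Textiles S.p.A. (R1): 56% × 44% × 23% = 5.6672% of Clearview Logistics SA.
Chain via Ironwood Shipping BV → Oakhollow Industries Corp. (R1): 100% × 91% × 17% = 15.47% of Clearview Logistics SA.
Chain via Talon Ventures LLC → Harbor Group plc (R1): 78% × 62% × 23% = 11.1228% of Clearview Logistics SA.
Direct interest in Clearview Logistics SA: 32%.
Aggregating (R2): 5.6672% + 15.47% + 11.1228% + 32% = 64.26%.

64.26%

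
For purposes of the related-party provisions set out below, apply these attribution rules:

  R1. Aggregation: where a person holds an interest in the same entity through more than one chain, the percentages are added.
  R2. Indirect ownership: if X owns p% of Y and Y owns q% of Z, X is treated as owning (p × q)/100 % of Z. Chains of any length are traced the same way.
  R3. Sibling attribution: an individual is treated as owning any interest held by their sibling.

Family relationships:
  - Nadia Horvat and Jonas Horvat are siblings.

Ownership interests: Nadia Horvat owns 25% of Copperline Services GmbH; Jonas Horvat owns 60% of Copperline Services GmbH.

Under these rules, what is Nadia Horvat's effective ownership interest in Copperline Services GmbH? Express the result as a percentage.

By sibling attribution (R3), Nadia Horvat is treated as also owning Jonas Horvat's interest in Copperline Services GmbH, giving 25% + 60% = 85%.
Direct interest in Copperline Services GmbH: 85%.

85%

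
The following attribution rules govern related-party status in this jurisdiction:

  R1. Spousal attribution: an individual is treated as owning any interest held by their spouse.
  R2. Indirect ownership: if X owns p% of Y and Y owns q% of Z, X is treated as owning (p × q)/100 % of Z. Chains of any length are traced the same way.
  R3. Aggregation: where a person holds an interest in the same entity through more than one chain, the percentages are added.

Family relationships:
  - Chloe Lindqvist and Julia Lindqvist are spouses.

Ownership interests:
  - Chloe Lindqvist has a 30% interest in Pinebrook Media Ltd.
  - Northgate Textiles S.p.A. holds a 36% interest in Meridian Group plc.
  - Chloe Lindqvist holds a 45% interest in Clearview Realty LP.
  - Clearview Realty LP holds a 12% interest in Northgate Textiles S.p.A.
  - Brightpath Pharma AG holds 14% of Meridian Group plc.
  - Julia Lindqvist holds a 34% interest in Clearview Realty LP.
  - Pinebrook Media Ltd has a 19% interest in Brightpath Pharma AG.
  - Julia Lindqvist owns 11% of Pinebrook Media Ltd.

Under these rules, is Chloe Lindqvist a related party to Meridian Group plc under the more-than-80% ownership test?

By spousal attribution (R1), Chloe Lindqvist is treated as also owning Julia Lindqvist's interest in Clearview Realty LP, giving 45% + 34% = 79%.
By spousal attribution (R1), Chloe Lindqvist is treated as also owning Julia Lindqvist's interest in Pinebrook Media Ltd, giving 30% + 11% = 41%.
Chain via Clearview Realty LP → Northgate Textiles S.p.A. (R2): 79% × 12% × 36% = 3.4128% of Meridian Group plc.
Chain via Pinebrook Media Ltd → Brightpath Pharma AG (R2): 41% × 19% × 14% = 1.0906% of Meridian Group plc.
Aggregating (R3): 3.4128% + 1.0906% = 4.5034%.
4.5034% does not exceed the 80% threshold, so Chloe is not a related party to Meridian Group plc.

No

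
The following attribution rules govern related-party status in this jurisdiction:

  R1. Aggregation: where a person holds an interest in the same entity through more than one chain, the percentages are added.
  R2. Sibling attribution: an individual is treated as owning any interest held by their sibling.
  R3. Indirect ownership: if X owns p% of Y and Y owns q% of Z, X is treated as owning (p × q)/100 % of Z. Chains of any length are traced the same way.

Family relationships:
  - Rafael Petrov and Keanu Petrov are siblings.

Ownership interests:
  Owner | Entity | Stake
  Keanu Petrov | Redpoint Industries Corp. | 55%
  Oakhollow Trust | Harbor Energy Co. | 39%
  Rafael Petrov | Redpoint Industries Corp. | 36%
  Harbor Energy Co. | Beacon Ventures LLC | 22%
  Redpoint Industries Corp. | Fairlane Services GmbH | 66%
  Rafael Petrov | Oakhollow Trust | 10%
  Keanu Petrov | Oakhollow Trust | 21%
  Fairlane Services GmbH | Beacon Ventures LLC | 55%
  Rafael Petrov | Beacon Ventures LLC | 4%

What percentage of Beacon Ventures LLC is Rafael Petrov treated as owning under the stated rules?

39.6928%

By sibling attribution (R2), Rafael Petrov is treated as also owning Keanu Petrov's interest in Oakhollow Trust, giving 10% + 21% = 31%.
By sibling attribution (R2), Rafael Petrov is treated as also owning Keanu Petrov's interest in Redpoint Industries Corp, giving 36% + 55% = 91%.
Chain via Oakhollow Trust → Harbor Energy Co. (R3): 31% × 39% × 22% = 2.6598% of Beacon Ventures LLC.
Chain via Redpoint Industries Corp. → Fairlane Services GmbH (R3): 91% × 66% × 55% = 33.033% of Beacon Ventures LLC.
Direct interest in Beacon Ventures LLC: 4%.
Aggregating (R1): 2.6598% + 33.033% + 4% = 39.6928%.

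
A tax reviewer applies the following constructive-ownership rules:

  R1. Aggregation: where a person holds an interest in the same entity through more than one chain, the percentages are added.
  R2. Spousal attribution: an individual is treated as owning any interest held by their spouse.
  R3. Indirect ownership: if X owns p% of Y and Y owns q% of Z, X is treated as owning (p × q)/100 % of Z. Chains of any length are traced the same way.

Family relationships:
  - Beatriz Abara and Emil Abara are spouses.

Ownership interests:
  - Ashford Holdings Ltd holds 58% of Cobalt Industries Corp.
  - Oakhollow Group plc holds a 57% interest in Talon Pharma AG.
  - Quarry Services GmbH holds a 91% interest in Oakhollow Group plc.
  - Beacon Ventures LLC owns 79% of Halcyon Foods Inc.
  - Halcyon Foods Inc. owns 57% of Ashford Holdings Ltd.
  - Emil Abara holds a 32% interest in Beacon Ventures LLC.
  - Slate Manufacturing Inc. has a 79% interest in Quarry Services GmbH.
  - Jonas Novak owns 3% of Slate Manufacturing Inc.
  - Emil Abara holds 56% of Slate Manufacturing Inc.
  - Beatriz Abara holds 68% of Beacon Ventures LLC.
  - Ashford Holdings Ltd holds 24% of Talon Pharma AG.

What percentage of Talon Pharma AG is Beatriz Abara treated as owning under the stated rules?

By spousal attribution (R2), Beatriz Abara is treated as also owning Emil Abara's interest in Beacon Ventures LLC, giving 68% + 32% = 100%.
By spousal attribution (R2), Beatriz Abara is treated as owning Emil Abara's 56% interest in Slate Manufacturing Inc.
Chain via Beacon Ventures LLC → Halcyon Foods Inc. → Ashford Holdings Ltd (R3): 100% × 79% × 57% × 24% = 10.8072% of Talon Pharma AG.
Chain via Slate Manufacturing Inc. → Quarry Services GmbH → Oakhollow Group plc (R3): 56% × 79% × 91% × 57% = 22.947288% of Talon Pharma AG.
Aggregating (R1): 10.8072% + 22.947288% = 33.754488%.

33.754488%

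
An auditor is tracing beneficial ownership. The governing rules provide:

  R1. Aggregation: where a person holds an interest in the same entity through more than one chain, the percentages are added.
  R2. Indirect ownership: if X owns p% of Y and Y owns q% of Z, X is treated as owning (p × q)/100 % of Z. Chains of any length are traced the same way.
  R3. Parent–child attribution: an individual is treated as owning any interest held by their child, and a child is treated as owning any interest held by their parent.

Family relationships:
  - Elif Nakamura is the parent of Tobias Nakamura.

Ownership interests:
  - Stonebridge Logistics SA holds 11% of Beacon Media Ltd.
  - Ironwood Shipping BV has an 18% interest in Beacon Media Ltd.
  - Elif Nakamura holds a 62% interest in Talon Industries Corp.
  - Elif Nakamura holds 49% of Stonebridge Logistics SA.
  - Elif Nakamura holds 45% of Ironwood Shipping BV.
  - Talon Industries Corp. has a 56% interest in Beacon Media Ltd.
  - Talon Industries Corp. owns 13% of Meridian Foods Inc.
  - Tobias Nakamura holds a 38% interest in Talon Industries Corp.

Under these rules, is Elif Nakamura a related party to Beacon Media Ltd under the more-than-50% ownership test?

By parent–child attribution (R3), Elif Nakamura is treated as also owning Tobias Nakamura's interest in Talon Industries Corp, giving 62% + 38% = 100%.
Chain via Ironwood Shipping BV (R2): 45% × 18% = 8.1% of Beacon Media Ltd.
Chain via Talon Industries Corp. (R2): 100% × 56% = 56% of Beacon Media Ltd.
Chain via Stonebridge Logistics SA (R2): 49% × 11% = 5.39% of Beacon Media Ltd.
Aggregating (R1): 8.1% + 56% + 5.39% = 69.49%.
69.49% exceeds the 50% threshold, so Elif is a related party to Beacon Media Ltd.

Yes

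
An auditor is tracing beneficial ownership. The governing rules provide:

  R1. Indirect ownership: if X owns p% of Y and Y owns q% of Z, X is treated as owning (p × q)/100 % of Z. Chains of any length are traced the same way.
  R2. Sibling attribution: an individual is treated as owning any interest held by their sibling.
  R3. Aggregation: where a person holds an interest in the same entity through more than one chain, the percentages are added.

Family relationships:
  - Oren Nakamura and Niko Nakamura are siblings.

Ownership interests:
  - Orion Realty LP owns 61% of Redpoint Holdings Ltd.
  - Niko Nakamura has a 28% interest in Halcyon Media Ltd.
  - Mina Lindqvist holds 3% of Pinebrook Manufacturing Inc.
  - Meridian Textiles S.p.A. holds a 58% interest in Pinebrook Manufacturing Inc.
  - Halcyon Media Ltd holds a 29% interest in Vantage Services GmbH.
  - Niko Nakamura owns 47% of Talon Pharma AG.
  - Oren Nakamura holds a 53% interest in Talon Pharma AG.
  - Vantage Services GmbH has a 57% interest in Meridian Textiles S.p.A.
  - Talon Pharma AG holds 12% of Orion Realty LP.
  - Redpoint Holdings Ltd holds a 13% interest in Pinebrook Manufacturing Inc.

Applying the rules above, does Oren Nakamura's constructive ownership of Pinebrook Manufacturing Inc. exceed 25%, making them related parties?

By sibling attribution (R2), Oren Nakamura is treated as also owning Niko Nakamura's interest in Talon Pharma AG, giving 53% + 47% = 100%.
By sibling attribution (R2), Oren Nakamura is treated as owning Niko Nakamura's 28% interest in Halcyon Media Ltd.
Chain via Talon Pharma AG → Orion Realty LP → Redpoint Holdings Ltd (R1): 100% × 12% × 61% × 13% = 0.9516% of Pinebrook Manufacturing Inc.
Chain via Halcyon Media Ltd → Vantage Services GmbH → Meridian Textiles S.p.A. (R1): 28% × 29% × 57% × 58% = 2.684472% of Pinebrook Manufacturing Inc.
Aggregating (R3): 0.9516% + 2.684472% = 3.636072%.
3.636072% does not exceed the 25% threshold, so Oren is not a related party to Pinebrook Manufacturing Inc.

No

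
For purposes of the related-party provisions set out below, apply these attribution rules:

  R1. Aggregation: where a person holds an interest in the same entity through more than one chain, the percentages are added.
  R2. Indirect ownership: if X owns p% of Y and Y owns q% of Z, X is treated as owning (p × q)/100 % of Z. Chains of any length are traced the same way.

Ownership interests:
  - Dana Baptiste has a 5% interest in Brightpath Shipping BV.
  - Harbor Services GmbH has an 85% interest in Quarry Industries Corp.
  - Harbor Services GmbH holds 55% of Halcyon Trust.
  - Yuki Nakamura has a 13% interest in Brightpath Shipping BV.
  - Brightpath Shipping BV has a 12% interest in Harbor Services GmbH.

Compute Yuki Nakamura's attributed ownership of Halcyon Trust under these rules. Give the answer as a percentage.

0.858%

Chain via Brightpath Shipping BV → Harbor Services GmbH (R2): 13% × 12% × 55% = 0.858% of Halcyon Trust.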